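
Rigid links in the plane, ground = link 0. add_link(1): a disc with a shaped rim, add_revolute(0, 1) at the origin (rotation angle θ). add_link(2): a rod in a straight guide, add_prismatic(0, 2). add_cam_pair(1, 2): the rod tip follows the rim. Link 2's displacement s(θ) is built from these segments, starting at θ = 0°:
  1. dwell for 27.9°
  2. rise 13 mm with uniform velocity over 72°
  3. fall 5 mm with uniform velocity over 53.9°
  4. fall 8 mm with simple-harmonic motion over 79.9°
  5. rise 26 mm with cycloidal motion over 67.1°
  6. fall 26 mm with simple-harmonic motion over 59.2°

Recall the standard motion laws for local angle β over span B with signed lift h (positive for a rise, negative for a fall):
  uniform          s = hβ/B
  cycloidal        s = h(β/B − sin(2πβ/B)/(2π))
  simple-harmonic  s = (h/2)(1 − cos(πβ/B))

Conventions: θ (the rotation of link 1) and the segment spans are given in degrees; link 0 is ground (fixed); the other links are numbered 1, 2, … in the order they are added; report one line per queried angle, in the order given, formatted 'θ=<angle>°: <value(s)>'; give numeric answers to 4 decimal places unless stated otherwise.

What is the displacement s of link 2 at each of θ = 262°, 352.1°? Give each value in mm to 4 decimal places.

segment 1 (0° to 27.9°, dwell): s unchanged at 0.0000
segment 2 (27.9° to 99.9°, uniform, h = 13) is passed completely: s = 0.0000 + (13) = 13.0000
segment 3 (99.9° to 153.8°, uniform, h = -5) is passed completely: s = 13.0000 + (-5) = 8.0000
segment 4 (153.8° to 233.7°, simple-harmonic, h = -8) is passed completely: s = 8.0000 + (-8) = 0.0000
θ = 262° falls in segment 5 (233.7° to 300.8°, cycloidal, h = 26): β = 262 − 233.7 = 28.3°, B = 67.1°; Δs = 26·(0.4218 − sin(2π·0.4218)/(2π)) = 9.0124; s = 0.0000 + 9.0124 = 9.0124
segment 5 (233.7° to 300.8°, cycloidal, h = 26) is passed completely: s = 0.0000 + (26) = 26.0000
θ = 352.1° falls in segment 6 (300.8° to 360°, simple-harmonic, h = -26): β = 352.1 − 300.8 = 51.3°, B = 59.2°; Δs = -26/2·(1 − cos(π·0.8666)) = -24.8742; s = 26.0000 − 24.8742 = 1.1258

θ=262°: 9.0124
θ=352.1°: 1.1258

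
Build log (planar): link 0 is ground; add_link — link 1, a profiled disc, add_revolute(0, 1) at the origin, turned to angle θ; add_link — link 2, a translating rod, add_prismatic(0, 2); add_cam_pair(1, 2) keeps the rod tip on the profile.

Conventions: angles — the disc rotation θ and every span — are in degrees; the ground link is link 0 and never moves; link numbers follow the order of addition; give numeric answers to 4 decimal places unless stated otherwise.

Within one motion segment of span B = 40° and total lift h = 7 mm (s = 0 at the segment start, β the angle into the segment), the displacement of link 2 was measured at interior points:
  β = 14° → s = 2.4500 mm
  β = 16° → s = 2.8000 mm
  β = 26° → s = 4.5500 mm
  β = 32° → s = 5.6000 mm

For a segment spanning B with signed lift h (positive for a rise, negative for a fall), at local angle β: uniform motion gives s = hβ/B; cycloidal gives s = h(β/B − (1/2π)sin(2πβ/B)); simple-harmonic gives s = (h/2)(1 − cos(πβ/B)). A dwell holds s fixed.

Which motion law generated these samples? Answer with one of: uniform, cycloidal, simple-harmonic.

candidates at β/B = r: uniform s = h·r (linear in β); cycloidal s = h·(r − sin(2πr)/(2π)); simple-harmonic s = (h/2)(1 − cos(πr))
β=14°: printed 2.4500 | uniform 2.4500, cycloidal 1.5487, simple-harmonic 1.9110
β=16°: printed 2.8000 | uniform 2.8000, cycloidal 2.1452, simple-harmonic 2.4184
β=26°: printed 4.5500 | uniform 4.5500, cycloidal 5.4513, simple-harmonic 5.0890
β=32°: printed 5.6000 | uniform 5.6000, cycloidal 6.6596, simple-harmonic 6.3316
only one law matches every sample → uniform

uniform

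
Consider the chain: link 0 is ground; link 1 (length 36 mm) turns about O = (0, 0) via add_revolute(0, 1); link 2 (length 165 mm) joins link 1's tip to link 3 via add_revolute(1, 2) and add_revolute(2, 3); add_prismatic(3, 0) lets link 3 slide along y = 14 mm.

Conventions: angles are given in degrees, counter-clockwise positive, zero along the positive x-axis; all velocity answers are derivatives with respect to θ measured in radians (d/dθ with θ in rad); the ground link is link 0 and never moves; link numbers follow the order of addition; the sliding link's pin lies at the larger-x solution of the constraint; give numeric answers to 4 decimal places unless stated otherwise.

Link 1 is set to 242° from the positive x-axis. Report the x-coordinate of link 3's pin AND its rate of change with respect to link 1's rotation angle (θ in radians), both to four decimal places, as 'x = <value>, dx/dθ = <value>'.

geometry: r = 36 mm, L = 165 mm, e = 14 mm
crank pin P = (r cos θ, r sin θ) = (-16.900976, -31.786113)
h = r sin θ − e = -31.786113 − 14 = -45.786113
x = r cos θ + √(L² − h²) = -16.900976 + 158.520131 = 141.619154
dx/dθ = −r sin θ − h·r cos θ/√(L² − h²) (θ in radians; h = -45.786113) = 26.904525

x = 141.6192, dx/dθ = 26.9045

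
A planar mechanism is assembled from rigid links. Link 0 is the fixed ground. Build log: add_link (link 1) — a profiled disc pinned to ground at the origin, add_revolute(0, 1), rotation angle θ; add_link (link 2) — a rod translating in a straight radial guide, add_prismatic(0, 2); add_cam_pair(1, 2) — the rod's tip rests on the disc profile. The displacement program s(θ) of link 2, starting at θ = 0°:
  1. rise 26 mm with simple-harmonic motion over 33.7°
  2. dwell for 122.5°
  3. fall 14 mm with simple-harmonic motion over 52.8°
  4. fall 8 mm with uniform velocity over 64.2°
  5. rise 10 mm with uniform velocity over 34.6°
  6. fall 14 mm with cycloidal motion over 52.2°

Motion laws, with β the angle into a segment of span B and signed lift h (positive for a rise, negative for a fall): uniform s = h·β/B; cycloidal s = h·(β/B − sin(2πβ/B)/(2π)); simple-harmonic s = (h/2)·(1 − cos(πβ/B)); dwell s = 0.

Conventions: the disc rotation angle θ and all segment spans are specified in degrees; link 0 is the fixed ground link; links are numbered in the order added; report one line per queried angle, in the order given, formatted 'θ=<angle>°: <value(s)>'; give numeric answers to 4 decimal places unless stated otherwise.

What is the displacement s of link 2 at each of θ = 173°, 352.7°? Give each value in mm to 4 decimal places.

seg 1 [0°–33.7°] simple-harmonic, h=26: full span → s += 26 → s = 26.0000
seg 2 [33.7°–156.2°] dwell: s stays 26.0000
seg 3 [156.2°–209°] simple-harmonic, h=-14: θ=173° here. β=16.8, B=52.8. -14/2·(1 − cos(π·0.3182)) = -3.2155 → s = 22.7845
seg 3 [156.2°–209°] simple-harmonic, h=-14: full span → s += -14 → s = 12.0000
seg 4 [209°–273.2°] uniform, h=-8: full span → s += -8 → s = 4.0000
seg 5 [273.2°–307.8°] uniform, h=10: full span → s += 10 → s = 14.0000
seg 6 [307.8°–360°] cycloidal, h=-14: θ=352.7° here. β=44.9, B=52.2. -14·(0.8602 − sin(2π·0.8602)/(2π)) = -13.7576 → s = 0.2424

θ=173°: 22.7845
θ=352.7°: 0.2424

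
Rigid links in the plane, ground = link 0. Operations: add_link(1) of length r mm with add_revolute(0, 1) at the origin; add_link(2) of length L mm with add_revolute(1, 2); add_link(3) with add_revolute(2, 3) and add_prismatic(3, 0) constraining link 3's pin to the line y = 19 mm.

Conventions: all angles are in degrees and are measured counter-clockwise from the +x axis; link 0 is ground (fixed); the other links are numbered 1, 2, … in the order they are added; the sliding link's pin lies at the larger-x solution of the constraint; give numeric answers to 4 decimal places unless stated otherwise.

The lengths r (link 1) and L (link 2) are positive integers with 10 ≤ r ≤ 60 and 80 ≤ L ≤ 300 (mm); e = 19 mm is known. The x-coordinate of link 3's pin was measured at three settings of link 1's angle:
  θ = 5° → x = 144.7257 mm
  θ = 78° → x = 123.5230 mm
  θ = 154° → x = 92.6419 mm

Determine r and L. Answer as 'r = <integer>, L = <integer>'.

constraint per measurement: (x − r cos θ)² + (r sin θ − e)² = L²
subtracting the θ₁ and θ₂ equations cancels the r² and L² terms:
r = (x₁² − x₂²) / (2[(x₁cos θ₁ + e sin θ₁) − (x₂cos θ₂ + e sin θ₂)]) = 28.0000 → r = 28
L² = (x₁ − r cos θ₁)² + (r sin θ₁ − e)² = 13923.9959 → L = 118.0000 → L = 118
check at θ₃=154°: x = 92.6419 (printed 92.6419) ✓

r = 28, L = 118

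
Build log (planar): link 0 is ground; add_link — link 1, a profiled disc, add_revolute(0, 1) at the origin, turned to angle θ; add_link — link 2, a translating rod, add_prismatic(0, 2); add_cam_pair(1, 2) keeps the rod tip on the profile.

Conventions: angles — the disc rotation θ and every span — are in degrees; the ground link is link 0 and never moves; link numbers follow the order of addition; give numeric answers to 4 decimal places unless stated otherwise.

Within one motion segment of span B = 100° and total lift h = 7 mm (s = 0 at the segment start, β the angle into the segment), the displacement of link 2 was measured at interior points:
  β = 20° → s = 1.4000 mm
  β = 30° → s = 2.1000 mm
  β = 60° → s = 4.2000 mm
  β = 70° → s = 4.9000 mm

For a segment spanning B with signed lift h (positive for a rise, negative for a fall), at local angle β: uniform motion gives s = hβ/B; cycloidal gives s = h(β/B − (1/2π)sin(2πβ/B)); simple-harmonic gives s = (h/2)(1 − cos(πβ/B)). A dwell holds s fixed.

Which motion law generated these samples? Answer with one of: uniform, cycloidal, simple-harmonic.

candidates at β/B = r: uniform s = h·r (linear in β); cycloidal s = h·(r − sin(2πr)/(2π)); simple-harmonic s = (h/2)(1 − cos(πr))
β=20°: printed 1.4000 | uniform 1.4000, cycloidal 0.3404, simple-harmonic 0.6684
β=30°: printed 2.1000 | uniform 2.1000, cycloidal 1.0404, simple-harmonic 1.4428
β=60°: printed 4.2000 | uniform 4.2000, cycloidal 4.8548, simple-harmonic 4.5816
β=70°: printed 4.9000 | uniform 4.9000, cycloidal 5.9596, simple-harmonic 5.5572
only one law matches every sample → uniform

uniform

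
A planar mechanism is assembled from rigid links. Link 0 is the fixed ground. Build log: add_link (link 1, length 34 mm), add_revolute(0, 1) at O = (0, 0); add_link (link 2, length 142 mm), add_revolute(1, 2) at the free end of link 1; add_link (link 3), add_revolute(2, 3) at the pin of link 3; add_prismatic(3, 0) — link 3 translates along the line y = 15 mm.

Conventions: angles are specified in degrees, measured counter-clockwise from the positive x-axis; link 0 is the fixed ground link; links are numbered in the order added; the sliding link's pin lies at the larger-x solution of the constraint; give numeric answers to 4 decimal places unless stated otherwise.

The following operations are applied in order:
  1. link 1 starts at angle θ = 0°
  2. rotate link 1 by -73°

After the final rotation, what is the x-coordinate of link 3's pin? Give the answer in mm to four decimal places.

geometry: r = 34 mm, L = 142 mm, e = 15 mm; θ starts at 0°
rotate link 1 by -73°: θ ← 0° -73° = -73°
crank pin P = (r cos θ, r sin θ) = (9.940638, -32.514362)
h = r sin θ − e = -32.514362 − 15 = -47.514362
x = r cos θ + √(L² − h²) = 9.940638 + 133.814743 = 143.755381

143.7554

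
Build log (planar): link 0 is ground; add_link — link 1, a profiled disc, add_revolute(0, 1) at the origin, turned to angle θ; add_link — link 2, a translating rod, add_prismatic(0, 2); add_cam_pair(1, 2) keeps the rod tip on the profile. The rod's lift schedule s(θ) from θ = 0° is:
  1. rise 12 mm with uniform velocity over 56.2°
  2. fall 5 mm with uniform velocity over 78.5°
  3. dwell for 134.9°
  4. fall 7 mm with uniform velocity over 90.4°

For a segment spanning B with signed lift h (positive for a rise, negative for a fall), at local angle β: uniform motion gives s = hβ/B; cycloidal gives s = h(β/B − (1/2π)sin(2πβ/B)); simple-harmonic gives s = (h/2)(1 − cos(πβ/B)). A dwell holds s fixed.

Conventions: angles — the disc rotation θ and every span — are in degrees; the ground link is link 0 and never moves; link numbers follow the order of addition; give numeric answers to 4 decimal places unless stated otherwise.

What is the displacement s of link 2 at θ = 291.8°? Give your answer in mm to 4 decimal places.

seg 1 [0°–56.2°] uniform, h=12: full span → s += 12 → s = 12.0000
seg 2 [56.2°–134.7°] uniform, h=-5: full span → s += -5 → s = 7.0000
seg 3 [134.7°–269.6°] dwell: s stays 7.0000
seg 4 [269.6°–360°] uniform, h=-7: θ=291.8° here. β=22.2, B=90.4. -7·22.2/90.4 = -1.7190 → s = 5.2810

5.2810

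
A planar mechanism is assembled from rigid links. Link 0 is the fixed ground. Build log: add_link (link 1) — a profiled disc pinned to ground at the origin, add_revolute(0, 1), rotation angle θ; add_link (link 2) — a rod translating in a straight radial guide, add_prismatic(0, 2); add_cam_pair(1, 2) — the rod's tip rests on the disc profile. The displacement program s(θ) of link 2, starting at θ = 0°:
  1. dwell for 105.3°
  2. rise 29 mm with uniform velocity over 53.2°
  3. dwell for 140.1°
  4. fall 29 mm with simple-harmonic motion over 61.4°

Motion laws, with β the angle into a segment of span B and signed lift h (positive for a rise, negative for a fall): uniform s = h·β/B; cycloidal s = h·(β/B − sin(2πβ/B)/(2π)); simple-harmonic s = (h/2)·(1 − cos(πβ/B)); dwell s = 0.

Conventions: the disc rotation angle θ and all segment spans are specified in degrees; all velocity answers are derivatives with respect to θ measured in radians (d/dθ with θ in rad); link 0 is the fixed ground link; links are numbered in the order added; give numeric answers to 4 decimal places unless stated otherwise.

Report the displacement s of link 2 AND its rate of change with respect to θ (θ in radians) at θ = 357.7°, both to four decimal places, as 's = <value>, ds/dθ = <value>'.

seg 1 [0°–105.3°] dwell: s stays 0.0000
seg 2 [105.3°–158.5°] uniform, h=29: full span → s += 29 → s = 29.0000
seg 3 [158.5°–298.6°] dwell: s stays 29.0000
seg 4 [298.6°–360°] simple-harmonic, h=-29: θ=357.7° here. β=59.1, B=61.4. -29/2·(1 − cos(π·0.9625)) = -28.8997 → s = 0.1003
velocity in seg [298.6°–360°] (simple-harmonic), θ in radians: β = 59.1° = 1.0315 rad, B = 61.4° = 1.0716 rad; ds/dθ = (πh/(2B)) sin(πβ/B) = (π·(-29)/(2·1.0716)) sin(π·0.9625) = -4.990897 mm/rad

s = 0.1003, ds/dθ = -4.9909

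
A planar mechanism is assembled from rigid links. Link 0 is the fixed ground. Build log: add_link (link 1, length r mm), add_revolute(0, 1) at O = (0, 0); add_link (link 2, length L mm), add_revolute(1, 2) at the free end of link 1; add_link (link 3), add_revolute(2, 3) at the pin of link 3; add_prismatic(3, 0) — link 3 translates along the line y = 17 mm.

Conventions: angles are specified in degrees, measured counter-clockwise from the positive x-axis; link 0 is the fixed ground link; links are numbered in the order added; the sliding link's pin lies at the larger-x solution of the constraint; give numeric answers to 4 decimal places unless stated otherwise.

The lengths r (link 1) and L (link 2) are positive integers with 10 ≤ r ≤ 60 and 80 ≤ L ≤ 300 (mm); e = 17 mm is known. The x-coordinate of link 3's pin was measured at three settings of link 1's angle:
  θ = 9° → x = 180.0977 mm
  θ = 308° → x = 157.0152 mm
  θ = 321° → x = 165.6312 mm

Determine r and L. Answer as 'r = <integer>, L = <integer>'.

constraint per measurement: (x − r cos θ)² + (r sin θ − e)² = L²
subtracting the θ₁ and θ₂ equations cancels the r² and L² terms:
r = (x₁² − x₂²) / (2[(x₁cos θ₁ + e sin θ₁) − (x₂cos θ₂ + e sin θ₂)]) = 39.9999 → r = 40
L² = (x₁ − r cos θ₁)² + (r sin θ₁ − e)² = 19880.9988 → L = 141.0000 → L = 141
check at θ₃=321°: x = 165.6312 (printed 165.6312) ✓

r = 40, L = 141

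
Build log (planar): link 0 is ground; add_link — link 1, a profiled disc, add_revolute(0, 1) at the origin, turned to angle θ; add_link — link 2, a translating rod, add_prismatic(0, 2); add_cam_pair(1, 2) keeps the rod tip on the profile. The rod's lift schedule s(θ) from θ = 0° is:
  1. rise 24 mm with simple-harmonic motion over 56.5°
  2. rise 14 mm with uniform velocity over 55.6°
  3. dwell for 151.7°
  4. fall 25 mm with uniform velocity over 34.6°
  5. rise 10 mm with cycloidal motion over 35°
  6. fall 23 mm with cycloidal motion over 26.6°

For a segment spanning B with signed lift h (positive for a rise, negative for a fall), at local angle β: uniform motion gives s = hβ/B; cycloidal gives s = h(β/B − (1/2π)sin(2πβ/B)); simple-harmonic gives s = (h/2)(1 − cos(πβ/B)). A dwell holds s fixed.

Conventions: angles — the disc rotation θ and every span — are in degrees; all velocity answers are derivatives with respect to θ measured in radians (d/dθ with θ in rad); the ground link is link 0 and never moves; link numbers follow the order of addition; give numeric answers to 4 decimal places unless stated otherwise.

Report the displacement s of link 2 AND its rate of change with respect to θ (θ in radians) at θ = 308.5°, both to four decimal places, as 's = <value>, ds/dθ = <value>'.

seg 1 [0°–56.5°] simple-harmonic, h=24: full span → s += 24 → s = 24.0000
seg 2 [56.5°–112.1°] uniform, h=14: full span → s += 14 → s = 38.0000
seg 3 [112.1°–263.8°] dwell: s stays 38.0000
seg 4 [263.8°–298.4°] uniform, h=-25: full span → s += -25 → s = 13.0000
seg 5 [298.4°–333.4°] cycloidal, h=10: θ=308.5° here. β=10.1, B=35. 10·(0.2886 − sin(2π·0.2886)/(2π)) = 1.3407 → s = 14.3407
velocity in seg [298.4°–333.4°] (cycloidal), θ in radians: β = 10.1° = 0.1763 rad, B = 35° = 0.6109 rad; ds/dθ = (h/B)(1 − cos(2πβ/B)) = (10/0.6109)(1 − cos(2π·0.2886)) = 20.298847 mm/rad

s = 14.3407, ds/dθ = 20.2988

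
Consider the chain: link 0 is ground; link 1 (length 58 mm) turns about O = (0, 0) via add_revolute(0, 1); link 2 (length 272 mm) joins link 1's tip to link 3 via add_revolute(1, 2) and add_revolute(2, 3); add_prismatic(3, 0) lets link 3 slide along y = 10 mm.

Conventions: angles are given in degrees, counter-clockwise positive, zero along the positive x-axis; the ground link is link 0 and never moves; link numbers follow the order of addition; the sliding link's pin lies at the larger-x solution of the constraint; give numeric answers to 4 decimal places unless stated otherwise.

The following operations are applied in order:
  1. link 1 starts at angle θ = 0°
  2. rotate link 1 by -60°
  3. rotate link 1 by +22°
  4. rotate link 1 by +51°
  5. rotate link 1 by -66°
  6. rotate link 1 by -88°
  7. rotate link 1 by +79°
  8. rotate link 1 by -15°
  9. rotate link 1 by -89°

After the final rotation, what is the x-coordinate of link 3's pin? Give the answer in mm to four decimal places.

geometry: r = 58 mm, L = 272 mm, e = 10 mm; θ starts at 0°
rotate link 1 by -60°: θ ← 0° -60° = -60°
rotate link 1 by +22°: θ ← -60° +22° = -38°
rotate link 1 by +51°: θ ← -38° +51° = 13°
rotate link 1 by -66°: θ ← 13° -66° = -53°
rotate link 1 by -88°: θ ← -53° -88° = -141°
rotate link 1 by +79°: θ ← -141° +79° = -62°
rotate link 1 by -15°: θ ← -62° -15° = -77°
rotate link 1 by -89°: θ ← -77° -89° = -166°
crank pin P = (r cos θ, r sin θ) = (-56.277152, -14.031470)
h = r sin θ − e = -14.031470 − 10 = -24.031470
x = r cos θ + √(L² − h²) = -56.277152 + 270.936318 = 214.659166

214.6592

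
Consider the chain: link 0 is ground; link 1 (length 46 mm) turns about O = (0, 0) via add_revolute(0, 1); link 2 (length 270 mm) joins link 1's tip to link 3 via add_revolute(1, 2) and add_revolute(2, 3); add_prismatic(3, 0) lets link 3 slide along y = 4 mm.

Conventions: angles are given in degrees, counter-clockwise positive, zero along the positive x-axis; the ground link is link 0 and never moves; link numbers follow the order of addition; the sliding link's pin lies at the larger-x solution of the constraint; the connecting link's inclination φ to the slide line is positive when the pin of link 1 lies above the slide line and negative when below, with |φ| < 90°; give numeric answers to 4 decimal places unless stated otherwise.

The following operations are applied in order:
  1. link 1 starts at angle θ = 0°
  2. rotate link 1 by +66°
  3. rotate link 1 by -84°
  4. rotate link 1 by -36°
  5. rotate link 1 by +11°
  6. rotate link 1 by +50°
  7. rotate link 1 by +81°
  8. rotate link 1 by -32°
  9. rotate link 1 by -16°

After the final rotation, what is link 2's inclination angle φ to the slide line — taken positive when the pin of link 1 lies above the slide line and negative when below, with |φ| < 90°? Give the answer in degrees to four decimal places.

geometry: r = 46 mm, L = 270 mm, e = 4 mm; θ starts at 0°
rotate link 1 by +66°: θ ← 0° +66° = 66°
rotate link 1 by -84°: θ ← 66° -84° = -18°
rotate link 1 by -36°: θ ← -18° -36° = -54°
rotate link 1 by +11°: θ ← -54° +11° = -43°
rotate link 1 by +50°: θ ← -43° +50° = 7°
rotate link 1 by +81°: θ ← 7° +81° = 88°
rotate link 1 by -32°: θ ← 88° -32° = 56°
rotate link 1 by -16°: θ ← 56° -16° = 40°
h = r sin θ − e = 29.568230 − 4 = 25.568230
sin φ = h / L = 25.568230 / 270 = 0.09469715
φ = arcsin(0.09469715) = 5.433889°

5.4339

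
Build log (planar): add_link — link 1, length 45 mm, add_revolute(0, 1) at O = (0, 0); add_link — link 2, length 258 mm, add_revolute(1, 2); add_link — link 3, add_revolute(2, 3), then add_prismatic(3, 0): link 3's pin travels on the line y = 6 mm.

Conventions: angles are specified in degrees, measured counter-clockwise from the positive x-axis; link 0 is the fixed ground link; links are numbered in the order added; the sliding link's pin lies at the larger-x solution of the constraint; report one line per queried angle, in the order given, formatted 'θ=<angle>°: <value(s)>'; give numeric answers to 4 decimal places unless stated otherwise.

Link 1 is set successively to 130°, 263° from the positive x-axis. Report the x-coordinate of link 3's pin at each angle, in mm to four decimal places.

geometry: r = 45 mm, L = 258 mm, e = 6 mm
θ=130°: crank pin P = (r cos θ, r sin θ) = (-28.925442, 34.472000)
θ=130°: h = r sin θ − e = 34.472000 − 6 = 28.472000
θ=130°: x = r cos θ + √(L² − h²) = -28.925442 + 256.424151 = 227.498709
θ=263°: crank pin P = (r cos θ, r sin θ) = (-5.484120, -44.664577)
θ=263°: h = r sin θ − e = -44.664577 − 6 = -50.664577
θ=263°: x = r cos θ + √(L² − h²) = -5.484120 + 252.976482 = 247.492362

θ=130°: 227.4987
θ=263°: 247.4924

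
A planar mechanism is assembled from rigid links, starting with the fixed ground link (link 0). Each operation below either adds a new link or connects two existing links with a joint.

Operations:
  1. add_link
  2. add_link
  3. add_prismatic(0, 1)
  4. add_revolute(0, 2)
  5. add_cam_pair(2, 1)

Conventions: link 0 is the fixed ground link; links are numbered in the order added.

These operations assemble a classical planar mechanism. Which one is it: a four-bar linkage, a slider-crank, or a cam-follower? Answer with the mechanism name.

links: 3 (incl. ground); joints: 1 revolute, 1 prismatic, 1 higher (cam) pair, forming one closed loop
3 links, revolute + prismatic + higher pair in one loop → cam-follower

cam-follower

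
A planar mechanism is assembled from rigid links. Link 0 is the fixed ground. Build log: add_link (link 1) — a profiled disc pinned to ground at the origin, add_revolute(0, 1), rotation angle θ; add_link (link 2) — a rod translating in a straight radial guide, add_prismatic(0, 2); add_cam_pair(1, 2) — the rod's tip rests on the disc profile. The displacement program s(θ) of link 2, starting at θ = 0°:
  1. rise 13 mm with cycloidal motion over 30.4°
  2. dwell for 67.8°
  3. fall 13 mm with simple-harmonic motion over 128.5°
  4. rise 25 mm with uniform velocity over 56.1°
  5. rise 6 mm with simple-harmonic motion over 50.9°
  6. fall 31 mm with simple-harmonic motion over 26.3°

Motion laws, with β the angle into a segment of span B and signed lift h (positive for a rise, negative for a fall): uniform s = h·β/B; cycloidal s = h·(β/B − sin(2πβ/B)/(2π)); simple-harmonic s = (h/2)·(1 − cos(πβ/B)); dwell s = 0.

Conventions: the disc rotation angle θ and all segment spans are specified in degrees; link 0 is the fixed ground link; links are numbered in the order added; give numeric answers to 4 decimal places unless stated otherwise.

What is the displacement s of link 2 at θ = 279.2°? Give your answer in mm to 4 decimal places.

seg 1 [0°–30.4°] cycloidal, h=13: full span → s += 13 → s = 13.0000
seg 2 [30.4°–98.2°] dwell: s stays 13.0000
seg 3 [98.2°–226.7°] simple-harmonic, h=-13: full span → s += -13 → s = 0.0000
seg 4 [226.7°–282.8°] uniform, h=25: θ=279.2° here. β=52.5, B=56.1. 25·52.5/56.1 = 23.3957 → s = 23.3957

23.3957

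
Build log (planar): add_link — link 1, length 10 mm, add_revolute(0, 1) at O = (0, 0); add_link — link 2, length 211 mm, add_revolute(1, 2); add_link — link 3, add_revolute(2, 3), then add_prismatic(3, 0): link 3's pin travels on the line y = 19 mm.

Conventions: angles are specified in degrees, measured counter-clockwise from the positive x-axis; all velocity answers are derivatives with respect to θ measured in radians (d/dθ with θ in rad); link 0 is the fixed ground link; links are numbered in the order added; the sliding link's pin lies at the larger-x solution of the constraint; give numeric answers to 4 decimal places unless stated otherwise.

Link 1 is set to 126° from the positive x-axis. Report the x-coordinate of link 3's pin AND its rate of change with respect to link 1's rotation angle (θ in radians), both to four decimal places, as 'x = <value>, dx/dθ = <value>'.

geometry: r = 10 mm, L = 211 mm, e = 19 mm
crank pin P = (r cos θ, r sin θ) = (-5.877853, 8.090170)
h = r sin θ − e = 8.090170 − 19 = -10.909830
x = r cos θ + √(L² − h²) = -5.877853 + 210.717763 = 204.839910
dx/dθ = −r sin θ − h·r cos θ/√(L² − h²) (θ in radians; h = -10.909830) = -8.394493

x = 204.8399, dx/dθ = -8.3945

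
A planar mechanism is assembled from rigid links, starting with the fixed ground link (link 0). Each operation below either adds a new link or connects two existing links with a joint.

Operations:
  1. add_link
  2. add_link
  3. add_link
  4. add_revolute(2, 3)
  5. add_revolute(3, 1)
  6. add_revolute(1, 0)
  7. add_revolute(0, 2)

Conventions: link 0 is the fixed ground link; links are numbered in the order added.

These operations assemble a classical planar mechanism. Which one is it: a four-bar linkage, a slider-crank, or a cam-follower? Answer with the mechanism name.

links: 4 (incl. ground); joints: 4 revolute, 0 prismatic, 0 higher (cam) pair, forming one closed loop
4 links in a single 4R loop → four-bar linkage

four-bar linkage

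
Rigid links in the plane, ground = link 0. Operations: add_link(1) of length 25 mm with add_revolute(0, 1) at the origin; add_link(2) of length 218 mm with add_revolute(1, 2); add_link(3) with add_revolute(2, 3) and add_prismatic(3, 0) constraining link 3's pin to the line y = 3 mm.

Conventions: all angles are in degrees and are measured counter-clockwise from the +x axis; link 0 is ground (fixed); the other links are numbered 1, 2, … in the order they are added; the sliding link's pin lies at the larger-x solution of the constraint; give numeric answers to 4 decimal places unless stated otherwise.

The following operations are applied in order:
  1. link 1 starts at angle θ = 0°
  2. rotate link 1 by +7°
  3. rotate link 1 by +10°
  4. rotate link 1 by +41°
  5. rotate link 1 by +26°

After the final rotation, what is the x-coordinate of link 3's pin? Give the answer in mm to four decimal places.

geometry: r = 25 mm, L = 218 mm, e = 3 mm; θ starts at 0°
rotate link 1 by +7°: θ ← 0° +7° = 7°
rotate link 1 by +10°: θ ← 7° +10° = 17°
rotate link 1 by +41°: θ ← 17° +41° = 58°
rotate link 1 by +26°: θ ← 58° +26° = 84°
crank pin P = (r cos θ, r sin θ) = (2.613212, 24.863047)
h = r sin θ − e = 24.863047 − 3 = 21.863047
x = r cos θ + √(L² − h²) = 2.613212 + 216.900916 = 219.514127

219.5141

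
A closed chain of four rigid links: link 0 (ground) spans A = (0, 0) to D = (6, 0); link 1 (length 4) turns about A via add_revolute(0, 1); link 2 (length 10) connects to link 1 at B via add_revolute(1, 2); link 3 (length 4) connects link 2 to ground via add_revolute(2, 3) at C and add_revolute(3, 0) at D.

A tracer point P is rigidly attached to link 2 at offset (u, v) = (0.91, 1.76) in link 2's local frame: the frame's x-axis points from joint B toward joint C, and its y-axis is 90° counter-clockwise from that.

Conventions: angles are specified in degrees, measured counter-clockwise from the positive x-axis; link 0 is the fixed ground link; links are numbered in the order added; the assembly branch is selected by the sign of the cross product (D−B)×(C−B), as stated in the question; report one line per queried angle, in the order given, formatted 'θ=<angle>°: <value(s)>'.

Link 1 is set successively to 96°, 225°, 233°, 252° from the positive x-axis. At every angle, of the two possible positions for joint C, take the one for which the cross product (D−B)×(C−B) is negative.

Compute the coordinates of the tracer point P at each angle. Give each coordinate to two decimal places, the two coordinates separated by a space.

A=(0,0), D=(6.00,0)
θ=96°: B = A + 4.00·(cos96°, sin96°) = (-0.4181, 3.9781)
θ=96°: |BD| = 7.5510
θ=96°: circle(B,10.00) ∩ circle(D,4.00): a=9.3377, h=3.5788
θ=96°:   candidates: C₊=(9.4041,2.1006) cross=27.023; C₋=(5.6332,-3.9831) cross=-27.023
θ=96°:   branch - wants cross < 0 → take C=(5.6332,-3.9831) (cross=-27.023)
θ=96°: ex = (C−B)/|BC| = (0.6051,-0.7961); ey = (0.7961,0.6051)
θ=96°: P = B + 0.91·ex + 1.76·ey = (1.5337,4.3187)
θ=225°: B = A + 4.00·(cos225°, sin225°) = (-2.8284, -2.8284)
θ=225°: |BD| = 9.2704
θ=225°: circle(B,10.00) ∩ circle(D,4.00): a=9.1657, h=3.9986
θ=225°:   candidates: C₊=(4.6803,3.7760) cross=37.069; C₋=(7.1203,-3.8399) cross=-37.069
θ=225°:   branch - wants cross < 0 → take C=(7.1203,-3.8399) (cross=-37.069)
θ=225°: ex = (C−B)/|BC| = (0.9949,-0.1011); ey = (0.1011,0.9949)
θ=225°: P = B + 0.91·ex + 1.76·ey = (-1.7451,-1.1695)
θ=233°: B = A + 4.00·(cos233°, sin233°) = (-2.4073, -3.1945)
θ=233°: |BD| = 8.9937
θ=233°: circle(B,10.00) ∩ circle(D,4.00): a=9.1668, h=3.9963
θ=233°:   candidates: C₊=(4.7423,3.7971) cross=35.941; C₋=(7.5812,-3.6742) cross=-35.941
θ=233°:   branch - wants cross < 0 → take C=(7.5812,-3.6742) (cross=-35.941)
θ=233°: ex = (C−B)/|BC| = (0.9988,-0.0480); ey = (0.0480,0.9988)
θ=233°: P = B + 0.91·ex + 1.76·ey = (-1.4139,-1.4802)
θ=252°: B = A + 4.00·(cos252°, sin252°) = (-1.2361, -3.8042)
θ=252°: |BD| = 8.1751
θ=252°: circle(B,10.00) ∩ circle(D,4.00): a=9.2251, h=3.8597
θ=252°:   candidates: C₊=(5.1333,3.9050) cross=31.554; C₋=(8.7255,-2.9278) cross=-31.554
θ=252°:   branch - wants cross < 0 → take C=(8.7255,-2.9278) (cross=-31.554)
θ=252°: ex = (C−B)/|BC| = (0.9962,0.0876); ey = (-0.0876,0.9962)
θ=252°: P = B + 0.91·ex + 1.76·ey = (-0.4838,-1.9712)

θ=96°: 1.53 4.32
θ=225°: -1.75 -1.17
θ=233°: -1.41 -1.48
θ=252°: -0.48 -1.97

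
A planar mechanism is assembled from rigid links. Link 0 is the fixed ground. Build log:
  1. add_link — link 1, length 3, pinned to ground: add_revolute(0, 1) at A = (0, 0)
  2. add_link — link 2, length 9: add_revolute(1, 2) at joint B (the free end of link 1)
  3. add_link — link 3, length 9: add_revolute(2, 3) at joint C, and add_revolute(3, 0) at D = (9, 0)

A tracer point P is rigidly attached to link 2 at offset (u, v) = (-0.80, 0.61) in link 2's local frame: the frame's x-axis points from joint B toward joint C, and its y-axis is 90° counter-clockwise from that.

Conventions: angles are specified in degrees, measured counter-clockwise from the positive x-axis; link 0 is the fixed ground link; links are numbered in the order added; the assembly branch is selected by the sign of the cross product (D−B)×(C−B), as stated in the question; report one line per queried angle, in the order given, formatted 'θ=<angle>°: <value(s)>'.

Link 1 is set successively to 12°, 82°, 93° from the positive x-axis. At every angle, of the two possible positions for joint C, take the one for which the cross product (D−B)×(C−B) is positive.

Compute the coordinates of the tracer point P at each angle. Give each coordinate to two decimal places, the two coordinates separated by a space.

A=(0,0), D=(9.00,0)
θ=12°: B = A + 3.00·(cos12°, sin12°) = (2.9344, 0.6237)
θ=12°: |BD| = 6.0975
θ=12°: circle(B,9.00) ∩ circle(D,9.00): a=3.0488, h=8.4679
θ=12°:   candidates: C₊=(6.8334,8.7353) cross=51.633; C₋=(5.1010,-8.1116) cross=-51.633
θ=12°:   branch + wants cross > 0 → take C=(6.8334,8.7353) (cross=51.633)
θ=12°: ex = (C−B)/|BC| = (0.4332,0.9013); ey = (-0.9013,0.4332)
θ=12°: P = B + -0.80·ex + 0.61·ey = (2.0381,0.1670)
θ=82°: B = A + 3.00·(cos82°, sin82°) = (0.4175, 2.9708)
θ=82°: |BD| = 9.0821
θ=82°: circle(B,9.00) ∩ circle(D,9.00): a=4.5411, h=7.7704
θ=82°:   candidates: C₊=(7.2505,8.8283) cross=70.571; C₋=(2.1670,-5.8575) cross=-70.571
θ=82°:   branch + wants cross > 0 → take C=(7.2505,8.8283) (cross=70.571)
θ=82°: ex = (C−B)/|BC| = (0.7592,0.6508); ey = (-0.6508,0.7592)
θ=82°: P = B + -0.80·ex + 0.61·ey = (-0.5869,2.9133)
θ=93°: B = A + 3.00·(cos93°, sin93°) = (-0.1570, 2.9959)
θ=93°: |BD| = 9.6346
θ=93°: circle(B,9.00) ∩ circle(D,9.00): a=4.8173, h=7.6022
θ=93°:   candidates: C₊=(6.7854,8.7233) cross=73.244; C₋=(2.0576,-5.7274) cross=-73.244
θ=93°:   branch + wants cross > 0 → take C=(6.7854,8.7233) (cross=73.244)
θ=93°: ex = (C−B)/|BC| = (0.7714,0.6364); ey = (-0.6364,0.7714)
θ=93°: P = B + -0.80·ex + 0.61·ey = (-1.1623,2.9573)

θ=12°: 2.04 0.17
θ=82°: -0.59 2.91
θ=93°: -1.16 2.96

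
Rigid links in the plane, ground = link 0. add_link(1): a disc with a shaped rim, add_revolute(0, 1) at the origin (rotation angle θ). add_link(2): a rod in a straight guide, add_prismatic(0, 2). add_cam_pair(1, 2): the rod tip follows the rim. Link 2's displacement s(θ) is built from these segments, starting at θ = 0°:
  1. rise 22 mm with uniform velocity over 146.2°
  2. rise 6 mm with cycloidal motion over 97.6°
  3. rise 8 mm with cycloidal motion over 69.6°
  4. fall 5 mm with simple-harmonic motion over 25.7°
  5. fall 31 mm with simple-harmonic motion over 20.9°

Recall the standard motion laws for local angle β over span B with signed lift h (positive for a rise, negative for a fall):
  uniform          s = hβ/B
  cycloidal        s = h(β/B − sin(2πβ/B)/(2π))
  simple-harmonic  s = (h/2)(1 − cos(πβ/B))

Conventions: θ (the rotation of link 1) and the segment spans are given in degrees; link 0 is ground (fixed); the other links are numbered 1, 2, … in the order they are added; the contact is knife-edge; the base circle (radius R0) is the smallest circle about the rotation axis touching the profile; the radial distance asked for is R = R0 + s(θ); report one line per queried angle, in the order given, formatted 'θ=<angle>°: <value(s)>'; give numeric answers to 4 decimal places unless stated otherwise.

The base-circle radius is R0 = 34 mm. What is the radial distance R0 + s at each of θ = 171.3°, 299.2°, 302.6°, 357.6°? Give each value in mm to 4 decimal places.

segment 1 (0° to 146.2°, uniform, h = 22) is passed completely: s = 0.0000 + (22) = 22.0000
θ = 171.3° falls in segment 2 (146.2° to 243.8°, cycloidal, h = 6): β = 171.3 − 146.2 = 25.1°, B = 97.6°; Δs = 6·(0.2572 − sin(2π·0.2572)/(2π)) = 0.5891; s = 22.0000 + 0.5891 = 22.5891
segment 2 (146.2° to 243.8°, cycloidal, h = 6) is passed completely: s = 22.0000 + (6) = 28.0000
θ = 299.2° falls in segment 3 (243.8° to 313.4°, cycloidal, h = 8): β = 299.2 − 243.8 = 55.4°, B = 69.6°; Δs = 8·(0.7960 − sin(2π·0.7960)/(2π)) = 7.5883; s = 28.0000 + 7.5883 = 35.5883
θ = 302.6° falls in segment 3 (243.8° to 313.4°, cycloidal, h = 8): β = 302.6 − 243.8 = 58.8°, B = 69.6°; Δs = 8·(0.8448 − sin(2π·0.8448)/(2π)) = 7.8125; s = 28.0000 + 7.8125 = 35.8125
segment 3 (243.8° to 313.4°, cycloidal, h = 8) is passed completely: s = 28.0000 + (8) = 36.0000
segment 4 (313.4° to 339.1°, simple-harmonic, h = -5) is passed completely: s = 36.0000 + (-5) = 31.0000
θ = 357.6° falls in segment 5 (339.1° to 360°, simple-harmonic, h = -31): β = 357.6 − 339.1 = 18.5°, B = 20.9°; Δs = -31/2·(1 − cos(π·0.8852)) = -30.0023; s = 31.0000 − 30.0023 = 0.9977
θ=171.3°: R = R0 + s = 34 + 22.5891 = 56.5891
θ=299.2°: R = R0 + s = 34 + 35.5883 = 69.5883
θ=302.6°: R = R0 + s = 34 + 35.8125 = 69.8125
θ=357.6°: R = R0 + s = 34 + 0.9977 = 34.9977

θ=171.3°: 56.5891
θ=299.2°: 69.5883
θ=302.6°: 69.8125
θ=357.6°: 34.9977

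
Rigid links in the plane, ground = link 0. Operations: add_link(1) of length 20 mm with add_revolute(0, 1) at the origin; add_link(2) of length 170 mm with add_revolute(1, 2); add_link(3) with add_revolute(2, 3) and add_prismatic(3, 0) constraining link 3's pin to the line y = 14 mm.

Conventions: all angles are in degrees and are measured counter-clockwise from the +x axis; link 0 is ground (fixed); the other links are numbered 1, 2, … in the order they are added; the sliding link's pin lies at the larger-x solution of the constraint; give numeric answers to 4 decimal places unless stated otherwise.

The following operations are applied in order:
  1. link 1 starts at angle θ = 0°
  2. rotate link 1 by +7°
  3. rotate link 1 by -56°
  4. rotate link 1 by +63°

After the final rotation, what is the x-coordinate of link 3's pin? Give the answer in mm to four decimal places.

geometry: r = 20 mm, L = 170 mm, e = 14 mm; θ starts at 0°
rotate link 1 by +7°: θ ← 0° +7° = 7°
rotate link 1 by -56°: θ ← 7° -56° = -49°
rotate link 1 by +63°: θ ← -49° +63° = 14°
crank pin P = (r cos θ, r sin θ) = (19.405915, 4.838438)
h = r sin θ − e = 4.838438 − 14 = -9.161562
x = r cos θ + √(L² − h²) = 19.405915 + 169.752955 = 189.158870

189.1589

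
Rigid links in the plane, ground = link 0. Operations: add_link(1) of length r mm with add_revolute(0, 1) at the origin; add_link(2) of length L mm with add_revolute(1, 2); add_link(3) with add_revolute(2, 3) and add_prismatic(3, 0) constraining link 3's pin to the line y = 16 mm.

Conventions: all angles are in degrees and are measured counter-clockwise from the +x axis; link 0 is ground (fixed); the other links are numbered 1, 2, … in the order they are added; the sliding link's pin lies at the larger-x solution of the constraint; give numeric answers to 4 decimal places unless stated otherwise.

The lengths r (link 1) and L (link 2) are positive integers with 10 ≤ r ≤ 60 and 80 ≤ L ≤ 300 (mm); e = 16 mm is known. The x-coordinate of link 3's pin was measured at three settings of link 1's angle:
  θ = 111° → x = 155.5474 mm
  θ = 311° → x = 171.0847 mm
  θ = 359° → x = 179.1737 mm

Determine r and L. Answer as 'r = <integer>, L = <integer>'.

constraint per measurement: (x − r cos θ)² + (r sin θ − e)² = L²
subtracting the θ₁ and θ₂ equations cancels the r² and L² terms:
r = (x₁² − x₂²) / (2[(x₁cos θ₁ + e sin θ₁) − (x₂cos θ₂ + e sin θ₂)]) = 17.9999 → r = 18
L² = (x₁ − r cos θ₁)² + (r sin θ₁ − e)² = 26244.0066 → L = 162.0000 → L = 162
check at θ₃=359°: x = 179.1737 (printed 179.1737) ✓

r = 18, L = 162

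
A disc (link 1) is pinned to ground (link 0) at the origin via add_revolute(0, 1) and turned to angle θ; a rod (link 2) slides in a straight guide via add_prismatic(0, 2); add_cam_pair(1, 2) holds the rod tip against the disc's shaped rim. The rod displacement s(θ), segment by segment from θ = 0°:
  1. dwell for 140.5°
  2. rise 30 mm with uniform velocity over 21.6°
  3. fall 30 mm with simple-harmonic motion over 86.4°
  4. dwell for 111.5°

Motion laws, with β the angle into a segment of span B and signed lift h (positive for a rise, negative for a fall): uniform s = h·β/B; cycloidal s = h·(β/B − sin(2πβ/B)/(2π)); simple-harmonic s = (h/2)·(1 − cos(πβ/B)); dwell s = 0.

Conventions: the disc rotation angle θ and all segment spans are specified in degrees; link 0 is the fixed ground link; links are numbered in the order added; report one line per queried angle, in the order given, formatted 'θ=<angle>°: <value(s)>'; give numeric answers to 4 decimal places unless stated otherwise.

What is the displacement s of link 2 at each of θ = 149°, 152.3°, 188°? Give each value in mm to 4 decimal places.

segment 1 (0° to 140.5°, dwell): s unchanged at 0.0000
θ = 149° falls in segment 2 (140.5° to 162.1°, uniform, h = 30): β = 149 − 140.5 = 8.5°, B = 21.6°; Δs = 30·8.5/21.6 = 11.8056; s = 0.0000 + 11.8056 = 11.8056
θ = 152.3° falls in segment 2 (140.5° to 162.1°, uniform, h = 30): β = 152.3 − 140.5 = 11.8°, B = 21.6°; Δs = 30·11.8/21.6 = 16.3889; s = 0.0000 + 16.3889 = 16.3889
segment 2 (140.5° to 162.1°, uniform, h = 30) is passed completely: s = 0.0000 + (30) = 30.0000
θ = 188° falls in segment 3 (162.1° to 248.5°, simple-harmonic, h = -30): β = 188 − 162.1 = 25.9°, B = 86.4°; Δs = -30/2·(1 − cos(π·0.2998)) = -6.1744; s = 30.0000 − 6.1744 = 23.8256

θ=149°: 11.8056
θ=152.3°: 16.3889
θ=188°: 23.8256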